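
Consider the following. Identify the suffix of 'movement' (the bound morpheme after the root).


The word 'movement' = 'move' (root) + '-ment' (suffix). The suffix is '-ment'.

ment


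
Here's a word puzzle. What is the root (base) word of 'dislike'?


Remove prefix 'dis' from 'dislike' to get root 'like'.

like


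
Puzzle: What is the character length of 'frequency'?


Spell out 'frequency' and number each letter: f(1), r(2), e(3), q(4), u(5), e(6), n(7), c(8), y(9). Total: 9 letters.

9


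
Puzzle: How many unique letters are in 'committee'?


Unique letters in 'committee': {c, e, i, m, o, t} = 6 distinct letters.

6


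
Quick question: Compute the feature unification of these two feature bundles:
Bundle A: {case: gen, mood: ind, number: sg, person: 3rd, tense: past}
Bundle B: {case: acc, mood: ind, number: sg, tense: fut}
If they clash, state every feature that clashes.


Compare features:
case: A=gen vs B=acc -> CLASH
mood: A=ind vs B=ind -> unified: ind
number: A=sg vs B=sg -> unified: sg
person: A=3rd vs B=_ -> unified: 3rd
tense: A=past vs B=fut -> CLASH
Clashes detected on features 'case' (gen vs acc) and 'tense' (past vs fut); unification fails.

CLASH on 'case' (gen vs acc) and 'tense' (past vs fut)


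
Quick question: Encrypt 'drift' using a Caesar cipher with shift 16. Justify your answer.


Shift each letter by 16: d -> t, r -> h, i -> y, f -> v, t -> j. Result: 'thyvj'.

thyvj


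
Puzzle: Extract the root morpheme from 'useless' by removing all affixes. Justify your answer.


Remove suffix '-less' from 'useless' to get root 'use'.

use


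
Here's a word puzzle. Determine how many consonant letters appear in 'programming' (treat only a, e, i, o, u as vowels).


Consonants in 'programming': p, r, g, r, m, m, n, g = 8 consonants.

8


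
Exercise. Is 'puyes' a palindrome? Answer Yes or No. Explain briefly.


Forward: 'puyes'
Reversed: 'seyup'
They differ.

No


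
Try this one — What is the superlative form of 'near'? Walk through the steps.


Apply superlative formation (add -est): 'near' -> 'nearest'.

nearest


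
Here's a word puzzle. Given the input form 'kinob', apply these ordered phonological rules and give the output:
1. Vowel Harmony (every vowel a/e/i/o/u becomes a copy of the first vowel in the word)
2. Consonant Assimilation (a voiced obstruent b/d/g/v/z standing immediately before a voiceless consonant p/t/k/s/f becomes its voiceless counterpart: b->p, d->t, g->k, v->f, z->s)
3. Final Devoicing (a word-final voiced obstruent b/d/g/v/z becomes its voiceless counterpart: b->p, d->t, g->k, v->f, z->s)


Starting form: 'kinob'
Rule 1: Vowel Harmony: all vowels become 'i' (matching first vowel). 'kinob' -> 'kinib'
Rule 2: Consonant Assimilation: no voiced obstruent (b/d/g/v/z) stands immediately before a voiceless consonant (p/t/k/s/f). No change.
Rule 3: Final Devoicing: word-final voiced obstruent 'b' becomes voiceless 'p'. 'kinib' -> 'kinip'
Final form: 'kinip'

kinip


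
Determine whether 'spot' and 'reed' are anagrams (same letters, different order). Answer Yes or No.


Sorted letters of 'spot': 'opst'
Sorted letters of 'reed': 'deer'
They do not match.

No


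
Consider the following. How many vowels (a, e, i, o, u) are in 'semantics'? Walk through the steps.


Vowels in 'semantics': e, a, i = 3 vowels.

3


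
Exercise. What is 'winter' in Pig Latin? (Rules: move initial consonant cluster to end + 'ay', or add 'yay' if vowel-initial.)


'winter': move consonant cluster 'w' to end and add 'ay': 'interway'.

interway


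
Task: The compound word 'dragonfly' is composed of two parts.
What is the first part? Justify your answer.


Split 'dragonfly' into 'dragon' + 'fly'. The first part is 'dragon'.

dragon


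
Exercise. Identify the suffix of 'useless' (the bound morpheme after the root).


The word 'useless' = 'use' (root) + '-less' (suffix). The suffix is '-less'.

less


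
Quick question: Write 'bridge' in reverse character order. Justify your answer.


Reverse 'bridge' character by character: 'egdirb'.

egdirb


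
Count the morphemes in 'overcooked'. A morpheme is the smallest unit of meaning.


Decomposition: over- (prefix) + cook (root) + -ed (suffix) = 3 morpheme(s)

3 morphemes


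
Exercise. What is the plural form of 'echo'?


Apply rule: Add -es (consonant + o). 'echo' becomes 'echoes'.

echoes


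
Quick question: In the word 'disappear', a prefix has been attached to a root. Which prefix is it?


The word 'disappear' = 'dis' (prefix) + 'appear' (root). The prefix is 'dis'.

dis


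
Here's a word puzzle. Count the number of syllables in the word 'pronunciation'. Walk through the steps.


Break 'pronunciation' into syllables: pro-nun-ci-a-tion -> pro | nun | ci | a | tion = 5 syllables

5 syllables


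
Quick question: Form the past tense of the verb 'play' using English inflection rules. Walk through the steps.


Apply rule: Add -ed. 'play' becomes 'played'.

played


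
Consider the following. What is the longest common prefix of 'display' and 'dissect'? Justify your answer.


Compare from the start: 3 characters match: 'dis'. Mismatch at position 4: 'p' vs 's'.

dis


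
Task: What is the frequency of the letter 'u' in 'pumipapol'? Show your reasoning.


Letter 'u' in 'pumipapol': found at position(s) 2 = 1 occurrence(s).

1


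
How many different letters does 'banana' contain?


Unique letters in 'banana': {a, b, n} = 3 distinct letters.

3


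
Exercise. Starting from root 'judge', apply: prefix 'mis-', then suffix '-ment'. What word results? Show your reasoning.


Step 1: Add prefix 'mis-' to 'judge' = 'misjudge'
Step 2: Add suffix '-ment' to 'misjudge' = 'misjudgment'

misjudgment


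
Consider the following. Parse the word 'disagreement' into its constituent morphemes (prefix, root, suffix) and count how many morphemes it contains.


Step 1: Identify prefix: 'dis' (meaning: not/apart)
Step 2: Identify root: 'agree'
Step 3: Identify suffix(es): 'ment'
Decomposition: dis- (prefix: not/apart) + agree (root) + -ment (suffix: action/result)
Total morphemes: 3

3 morphemes (dis- (prefix: not/apart) + agree (root) + -ment (suffix: action/result))


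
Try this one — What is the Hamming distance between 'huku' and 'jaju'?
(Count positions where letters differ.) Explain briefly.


Alignment:
Position 1: 'h' vs 'j' = DIFFER
Position 2: 'u' vs 'a' = DIFFER
Position 3: 'k' vs 'j' = DIFFER
Position 4: 'u' vs 'u' = match
Total differences: 3

3


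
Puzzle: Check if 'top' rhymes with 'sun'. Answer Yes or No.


Rime (stressed vowel + following sounds) of 'top': -op = /ɒp/
Rime of 'sun': -un = /ʌn/
/ɒp/ and /ʌn/ are different ending sounds, so the words do not rhyme.

No


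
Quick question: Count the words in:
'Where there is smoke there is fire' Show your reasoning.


Split into words: Where | there | is | smoke | there | is | fire = 7 words.

7


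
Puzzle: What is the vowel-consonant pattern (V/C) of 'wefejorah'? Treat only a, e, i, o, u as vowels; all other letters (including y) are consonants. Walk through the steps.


Letter mapping: w = C, e = V, f = C, e = V, j = C, o = V, r = C, a = V, h = C.

CVCVCVCVC


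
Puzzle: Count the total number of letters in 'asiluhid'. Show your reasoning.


Spell out 'asiluhid' and number each letter: a(1), s(2), i(3), l(4), u(5), h(6), i(7), d(8). Total: 8 letters.

8


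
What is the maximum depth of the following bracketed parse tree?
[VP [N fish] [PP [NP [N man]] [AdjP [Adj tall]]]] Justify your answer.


Count bracket nesting levels:
'[' at pos 0: depth = 1
'[' at pos 4: depth = 2
'[' at pos 13: depth = 2
'[' at pos 17: depth = 3
'[' at pos 21: depth = 4
'[' at pos 30: depth = 3
'[' at pos 36: depth = 4
Maximum depth reached: 4

4


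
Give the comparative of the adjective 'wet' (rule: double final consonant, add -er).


Apply comparative formation (double final consonant, add -er): 'wet' -> 'wetter'.

wetter


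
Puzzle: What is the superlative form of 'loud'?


Apply superlative formation (add -est): 'loud' -> 'loudest'.

loudest


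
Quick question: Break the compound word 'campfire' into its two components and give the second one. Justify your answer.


Split 'campfire' into 'camp' + 'fire'. The second part is 'fire'.

fire


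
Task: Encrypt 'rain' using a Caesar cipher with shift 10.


Shift each letter by 10: r -> b, a -> k, i -> s, n -> x. Result: 'bksx'.

bksx


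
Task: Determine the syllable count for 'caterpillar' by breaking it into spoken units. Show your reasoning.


Break 'caterpillar' into syllables: cat-er-pil-lar -> cat | er | pil | lar = 4 syllables

4 syllables


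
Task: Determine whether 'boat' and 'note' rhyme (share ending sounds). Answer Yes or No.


Rime (stressed vowel + following sounds) of 'boat': -oat = /oʊt/
Rime of 'note': -ote = /oʊt/
/oʊt/ and /oʊt/ are the same ending sound, so the words rhyme.

Yes


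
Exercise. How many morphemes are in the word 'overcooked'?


Decomposition: over- (prefix) + cook (root) + -ed (suffix) = 3 morpheme(s)

3 morphemes


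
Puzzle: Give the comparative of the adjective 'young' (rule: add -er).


Apply comparative formation (add -er): 'young' -> 'younger'.

younger


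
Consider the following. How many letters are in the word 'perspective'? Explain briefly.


Spell out 'perspective' and number each letter: p(1), e(2), r(3), s(4), p(5), e(6), c(7), t(8), i(9), v(10), e(11). Total: 11 letters.

11


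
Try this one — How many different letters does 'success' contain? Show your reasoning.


Unique letters in 'success': {c, e, s, u} = 4 distinct letters.

4


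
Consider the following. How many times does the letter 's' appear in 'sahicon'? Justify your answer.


Letter 's' in 'sahicon': found at position(s) 1 = 1 occurrence(s).

1


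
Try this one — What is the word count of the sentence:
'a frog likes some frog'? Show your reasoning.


Split into words: a | frog | likes | some | frog = 5 words.

5


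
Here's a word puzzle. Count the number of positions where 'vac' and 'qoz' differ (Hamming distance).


Alignment:
Position 1: 'v' vs 'q' = DIFFER
Position 2: 'a' vs 'o' = DIFFER
Position 3: 'c' vs 'z' = DIFFER
Total differences: 3

3


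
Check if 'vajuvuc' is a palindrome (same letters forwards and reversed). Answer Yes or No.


Forward: 'vajuvuc'
Reversed: 'cuvujav'
They differ.

No


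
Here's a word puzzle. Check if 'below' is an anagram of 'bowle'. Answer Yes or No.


Sorted letters of 'below': 'below'
Sorted letters of 'bowle': 'below'
They match.

Yes


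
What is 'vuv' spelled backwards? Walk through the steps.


Reverse 'vuv' character by character: 'vuv'.

vuv


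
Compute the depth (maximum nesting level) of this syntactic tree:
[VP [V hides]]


Count bracket nesting levels:
'[' at pos 0: depth = 1
'[' at pos 4: depth = 2
Maximum depth reached: 2

2


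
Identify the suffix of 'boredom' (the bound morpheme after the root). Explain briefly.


The word 'boredom' = 'bore' (root) + '-dom' (suffix). The suffix is '-dom'.

dom


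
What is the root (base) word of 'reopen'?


Remove prefix 're' from 'reopen' to get root 'open'.

open


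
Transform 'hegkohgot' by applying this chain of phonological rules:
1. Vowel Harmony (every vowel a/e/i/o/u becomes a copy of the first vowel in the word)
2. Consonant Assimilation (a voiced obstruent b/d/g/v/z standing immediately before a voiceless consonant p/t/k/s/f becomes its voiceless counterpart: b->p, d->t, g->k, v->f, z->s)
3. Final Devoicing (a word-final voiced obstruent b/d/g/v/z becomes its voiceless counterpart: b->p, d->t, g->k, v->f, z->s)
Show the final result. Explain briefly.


Starting form: 'hegkohgot'
Rule 1: Vowel Harmony: all vowels become 'e' (matching first vowel). 'hegkohgot' -> 'hegkehget'
Rule 2: Consonant Assimilation: voiced obstruent before voiceless consonant becomes voiceless ('gk' -> 'kk'). 'hegkehget' -> 'hekkehget'
Rule 3: Final Devoicing: final consonant 't' is not one of the voiced obstruents b/d/g/v/z. No change.
Final form: 'hekkehget'

hekkehget


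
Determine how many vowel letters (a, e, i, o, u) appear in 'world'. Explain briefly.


Vowels in 'world': o = 1 vowels.

1


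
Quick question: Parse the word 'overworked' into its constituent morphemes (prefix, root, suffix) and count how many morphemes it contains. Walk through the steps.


Step 1: Identify prefix: 'over' (meaning: excessively)
Step 2: Identify root: 'work'
Step 3: Identify suffix(es): 'ed'
Decomposition: over- (prefix: excessively) + work (root) + -ed (suffix: past)
Total morphemes: 3

3 morphemes (over- (prefix: excessively) + work (root) + -ed (suffix: past))


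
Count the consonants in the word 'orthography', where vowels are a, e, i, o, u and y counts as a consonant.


Consonants in 'orthography': r, t, h, g, r, p, h, y = 8 consonants.

8


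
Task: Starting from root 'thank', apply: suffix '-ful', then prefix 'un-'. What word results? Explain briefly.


Step 1: Add suffix '-ful' to 'thank' = 'thankful'
Step 2: Add prefix 'un-' to 'thankful' = 'unthankful'

unthankful


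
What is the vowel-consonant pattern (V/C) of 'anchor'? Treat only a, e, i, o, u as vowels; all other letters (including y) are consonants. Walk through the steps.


Letter mapping: a = V, n = C, c = C, h = C, o = V, r = C.

VCCCVC


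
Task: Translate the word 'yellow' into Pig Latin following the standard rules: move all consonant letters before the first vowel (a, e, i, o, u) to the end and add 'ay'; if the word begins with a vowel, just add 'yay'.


'yellow': move consonant cluster 'y' to end and add 'ay': 'ellowyay'.

ellowyay


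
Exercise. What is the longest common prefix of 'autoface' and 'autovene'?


Compare from the start: 4 characters match: 'auto'. Mismatch at position 5: 'f' vs 'v'.

auto


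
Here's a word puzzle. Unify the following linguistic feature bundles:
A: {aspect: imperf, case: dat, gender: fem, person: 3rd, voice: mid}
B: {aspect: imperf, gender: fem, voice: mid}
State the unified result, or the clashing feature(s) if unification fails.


Compare features:
aspect: A=imperf vs B=imperf -> unified: imperf
case: A=dat vs B=_ -> unified: dat
gender: A=fem vs B=fem -> unified: fem
person: A=3rd vs B=_ -> unified: 3rd
voice: A=mid vs B=mid -> unified: mid
No clashes found.

Unified: {aspect: imperf, case: dat, gender: fem, person: 3rd, voice: mid}


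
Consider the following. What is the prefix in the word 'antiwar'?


The word 'antiwar' = 'anti' (prefix) + 'war' (root). The prefix is 'anti'.

anti


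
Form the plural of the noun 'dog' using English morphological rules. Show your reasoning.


Apply rule: Add -s. 'dog' becomes 'dogs'.

dogs


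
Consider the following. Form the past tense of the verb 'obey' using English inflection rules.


Apply rule: Add -ed. 'obey' becomes 'obeyed'.

obeyed


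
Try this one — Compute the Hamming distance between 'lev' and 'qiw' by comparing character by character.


Alignment:
Position 1: 'l' vs 'q' = DIFFER
Position 2: 'e' vs 'i' = DIFFER
Position 3: 'v' vs 'w' = DIFFER
Total differences: 3

3


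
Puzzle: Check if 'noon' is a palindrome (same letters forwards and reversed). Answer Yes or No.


Forward: 'noon'
Reversed: 'noon'
They are identical.

Yes


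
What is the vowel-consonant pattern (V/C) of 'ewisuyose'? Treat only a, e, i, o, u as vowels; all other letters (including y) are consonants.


Letter mapping: e = V, w = C, i = V, s = C, u = V, y = C, o = V, s = C, e = V.

VCVCVCVCV


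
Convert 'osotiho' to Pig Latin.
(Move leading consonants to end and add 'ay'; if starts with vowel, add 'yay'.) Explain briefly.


'osotiho' starts with a vowel, so add 'yay': 'osotihoyay'.

osotihoyay


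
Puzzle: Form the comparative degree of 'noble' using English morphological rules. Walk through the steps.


Apply comparative formation (ends in e: add -r): 'noble' -> 'nobler'.

nobler


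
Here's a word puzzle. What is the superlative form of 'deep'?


Apply superlative formation (add -est): 'deep' -> 'deepest'.

deepest


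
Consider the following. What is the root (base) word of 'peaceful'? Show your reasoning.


Remove suffix '-ful' from 'peaceful' to get root 'peace'.

peace


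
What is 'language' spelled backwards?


Reverse 'language' character by character: 'egaugnal'.

egaugnal


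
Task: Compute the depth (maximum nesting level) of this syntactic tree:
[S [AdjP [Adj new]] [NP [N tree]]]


Count bracket nesting levels:
'[' at pos 0: depth = 1
'[' at pos 3: depth = 2
'[' at pos 9: depth = 3
'[' at pos 20: depth = 2
'[' at pos 24: depth = 3
Maximum depth reached: 3

3


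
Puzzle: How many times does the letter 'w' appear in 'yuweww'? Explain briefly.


Letter 'w' in 'yuweww': found at position(s) 3, 5, 6 = 3 occurrence(s).

3


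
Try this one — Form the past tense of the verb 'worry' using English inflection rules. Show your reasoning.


Apply rule: Change -y to -ied. 'worry' becomes 'worried'.

worried


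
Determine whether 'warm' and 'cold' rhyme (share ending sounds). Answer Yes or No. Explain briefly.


Rime (stressed vowel + following sounds) of 'warm': -arm = /ɔːrm/
Rime of 'cold': -old = /oʊld/
/ɔːrm/ and /oʊld/ are different ending sounds, so the words do not rhyme.

No


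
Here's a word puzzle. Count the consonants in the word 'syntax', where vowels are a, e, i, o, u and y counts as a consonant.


Consonants in 'syntax': s, y, n, t, x = 5 consonants.

5


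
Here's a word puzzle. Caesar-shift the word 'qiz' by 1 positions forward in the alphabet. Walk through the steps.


Shift each letter by 1: q -> r, i -> j, z -> a. Result: 'rja'.

rja


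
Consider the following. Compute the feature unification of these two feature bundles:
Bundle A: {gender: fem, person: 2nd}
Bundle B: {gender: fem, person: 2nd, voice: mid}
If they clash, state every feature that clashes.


Compare features:
gender: A=fem vs B=fem -> unified: fem
person: A=2nd vs B=2nd -> unified: 2nd
voice: A=_ vs B=mid -> unified: mid
No clashes found.

Unified: {gender: fem, person: 2nd, voice: mid}


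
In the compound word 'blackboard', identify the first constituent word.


Split 'blackboard' into 'black' + 'board'. The first part is 'black'.

black


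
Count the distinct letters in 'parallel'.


Unique letters in 'parallel': {a, e, l, p, r} = 5 distinct letters.

5


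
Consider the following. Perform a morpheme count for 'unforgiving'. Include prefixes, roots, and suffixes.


Decomposition: un- (prefix) + forgive (root) + -ing (suffix) = 3 morpheme(s)

3 morphemes


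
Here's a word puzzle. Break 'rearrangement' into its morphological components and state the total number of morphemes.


Step 1: Identify prefix: 're' (meaning: again)
Step 2: Identify root: 'arrange'
Step 3: Identify suffix(es): 'ment'
Decomposition: re- (prefix: again) + arrange (root) + -ment (suffix: action/result)
Total morphemes: 3

3 morphemes (re- (prefix: again) + arrange (root) + -ment (suffix: action/result))


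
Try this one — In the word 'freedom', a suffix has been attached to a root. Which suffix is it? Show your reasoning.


The word 'freedom' = 'free' (root) + '-dom' (suffix). The suffix is '-dom'.

dom


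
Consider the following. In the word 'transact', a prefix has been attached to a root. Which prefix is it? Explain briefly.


The word 'transact' = 'trans' (prefix) + 'act' (root). The prefix is 'trans'.

trans


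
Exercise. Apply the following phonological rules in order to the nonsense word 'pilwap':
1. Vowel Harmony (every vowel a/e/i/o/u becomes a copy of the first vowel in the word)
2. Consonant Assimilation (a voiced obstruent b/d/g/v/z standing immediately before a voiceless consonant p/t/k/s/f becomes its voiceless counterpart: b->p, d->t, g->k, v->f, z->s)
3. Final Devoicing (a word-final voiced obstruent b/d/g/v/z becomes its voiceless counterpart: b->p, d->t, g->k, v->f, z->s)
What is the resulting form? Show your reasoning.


Starting form: 'pilwap'
Rule 1: Vowel Harmony: all vowels become 'i' (matching first vowel). 'pilwap' -> 'pilwip'
Rule 2: Consonant Assimilation: no voiced obstruent (b/d/g/v/z) stands immediately before a voiceless consonant (p/t/k/s/f). No change.
Rule 3: Final Devoicing: final consonant 'p' is not one of the voiced obstruents b/d/g/v/z. No change.
Final form: 'pilwip'

pilwip


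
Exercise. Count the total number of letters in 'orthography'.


Spell out 'orthography' and number each letter: o(1), r(2), t(3), h(4), o(5), g(6), r(7), a(8), p(9), h(10), y(11). Total: 11 letters.

11


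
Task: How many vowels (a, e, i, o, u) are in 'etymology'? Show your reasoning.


Vowels in 'etymology': e, o, o = 3 vowels.

3


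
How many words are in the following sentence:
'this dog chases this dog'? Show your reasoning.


Split into words: this | dog | chases | this | dog = 5 words.

5


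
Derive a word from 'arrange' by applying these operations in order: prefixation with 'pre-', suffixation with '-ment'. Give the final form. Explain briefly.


Step 1: Add prefix 'pre-' to 'arrange' = 'prearrange'
Step 2: Add suffix '-ment' to 'prearrange' = 'prearrangement'

prearrangement


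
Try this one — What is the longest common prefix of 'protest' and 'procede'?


Compare from the start: 3 characters match: 'pro'. Mismatch at position 4: 't' vs 'c'.

pro


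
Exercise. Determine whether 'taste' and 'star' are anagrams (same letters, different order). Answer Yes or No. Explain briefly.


Sorted letters of 'taste': 'aestt'
Sorted letters of 'star': 'arst'
They do not match.

No


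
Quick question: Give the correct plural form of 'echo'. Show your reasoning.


Apply rule: Add -es (consonant + o). 'echo' becomes 'echoes'.

echoes


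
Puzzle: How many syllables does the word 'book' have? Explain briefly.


Break 'book' into syllables: book -> book = 1 syllable

1 syllable


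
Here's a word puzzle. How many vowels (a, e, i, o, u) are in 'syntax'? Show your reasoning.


Vowels in 'syntax': a = 1 vowels.

1


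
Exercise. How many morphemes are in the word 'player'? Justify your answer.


Decomposition: play (root) + -er (suffix) = 2 morpheme(s)

2 morphemes


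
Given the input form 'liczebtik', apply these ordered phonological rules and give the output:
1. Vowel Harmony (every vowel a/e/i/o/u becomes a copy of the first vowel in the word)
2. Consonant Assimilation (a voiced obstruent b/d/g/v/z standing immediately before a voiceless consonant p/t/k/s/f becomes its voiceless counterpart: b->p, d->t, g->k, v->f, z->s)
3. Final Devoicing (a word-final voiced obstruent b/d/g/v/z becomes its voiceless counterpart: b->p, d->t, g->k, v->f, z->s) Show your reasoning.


Starting form: 'liczebtik'
Rule 1: Vowel Harmony: all vowels become 'i' (matching first vowel). 'liczebtik' -> 'liczibtik'
Rule 2: Consonant Assimilation: voiced obstruent before voiceless consonant becomes voiceless ('bt' -> 'pt'). 'liczibtik' -> 'licziptik'
Rule 3: Final Devoicing: final consonant 'k' is not one of the voiced obstruents b/d/g/v/z. No change.
Final form: 'licziptik'

licziptik


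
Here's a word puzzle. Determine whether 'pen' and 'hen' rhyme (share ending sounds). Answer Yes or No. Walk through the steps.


Rime (stressed vowel + following sounds) of 'pen': -en = /ɛn/
Rime of 'hen': -en = /ɛn/
/ɛn/ and /ɛn/ are the same ending sound, so the words rhyme.

Yes


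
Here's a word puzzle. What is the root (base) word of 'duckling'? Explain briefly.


Remove suffix '-ling' from 'duckling' to get root 'duck'.

duck


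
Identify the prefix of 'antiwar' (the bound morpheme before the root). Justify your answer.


The word 'antiwar' = 'anti' (prefix) + 'war' (root). The prefix is 'anti'.

anti


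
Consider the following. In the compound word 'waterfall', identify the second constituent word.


Split 'waterfall' into 'water' + 'fall'. The second part is 'fall'.

fall


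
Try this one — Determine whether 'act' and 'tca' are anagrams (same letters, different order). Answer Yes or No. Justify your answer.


Sorted letters of 'act': 'act'
Sorted letters of 'tca': 'act'
They match.

Yes


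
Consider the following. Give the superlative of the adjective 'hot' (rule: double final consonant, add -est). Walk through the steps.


Apply superlative formation (double final consonant, add -est): 'hot' -> 'hottest'.

hottest


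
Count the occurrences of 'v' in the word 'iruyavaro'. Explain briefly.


Letter 'v' in 'iruyavaro': found at position(s) 6 = 1 occurrence(s).

1


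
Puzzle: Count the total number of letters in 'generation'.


Spell out 'generation' and number each letter: g(1), e(2), n(3), e(4), r(5), a(6), t(7), i(8), o(9), n(10). Total: 10 letters.

10


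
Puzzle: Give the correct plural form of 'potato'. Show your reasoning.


Apply rule: Add -es (consonant + o). 'potato' becomes 'potatoes'.

potatoes


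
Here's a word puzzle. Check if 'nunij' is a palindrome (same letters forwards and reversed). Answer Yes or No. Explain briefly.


Forward: 'nunij'
Reversed: 'jinun'
They differ.

No


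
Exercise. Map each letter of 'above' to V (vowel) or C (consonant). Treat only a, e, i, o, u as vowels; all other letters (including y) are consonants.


Letter mapping: a = V, b = C, o = V, v = C, e = V.

VCVCV


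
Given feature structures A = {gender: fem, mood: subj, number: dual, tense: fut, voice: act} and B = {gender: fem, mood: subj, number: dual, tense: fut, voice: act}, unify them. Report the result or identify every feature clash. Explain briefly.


Compare features:
gender: A=fem vs B=fem -> unified: fem
mood: A=subj vs B=subj -> unified: subj
number: A=dual vs B=dual -> unified: dual
tense: A=fut vs B=fut -> unified: fut
voice: A=act vs B=act -> unified: act
No clashes found.

Unified: {gender: fem, mood: subj, number: dual, tense: fut, voice: act}


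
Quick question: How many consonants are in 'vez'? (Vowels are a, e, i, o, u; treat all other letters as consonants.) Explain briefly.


Consonants in 'vez': v, z = 2 consonants.

2


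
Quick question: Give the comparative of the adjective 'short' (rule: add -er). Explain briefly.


Apply comparative formation (add -er): 'short' -> 'shorter'.

shorter


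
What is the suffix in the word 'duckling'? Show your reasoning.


The word 'duckling' = 'duck' (root) + '-ling' (suffix). The suffix is '-ling'.

ling


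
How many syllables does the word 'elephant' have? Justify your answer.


Break 'elephant' into syllables: el-e-phant -> el | e | phant = 3 syllables

3 syllables


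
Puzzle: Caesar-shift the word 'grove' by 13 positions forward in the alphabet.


Shift each letter by 13: g -> t, r -> e, o -> b, v -> i, e -> r. Result: 'tebir'.

tebir


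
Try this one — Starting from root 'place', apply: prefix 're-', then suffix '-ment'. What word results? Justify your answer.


Step 1: Add prefix 're-' to 'place' = 'replace'
Step 2: Add suffix '-ment' to 'replace' = 'replacement'

replacement


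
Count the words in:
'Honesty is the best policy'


Split into words: Honesty | is | the | best | policy = 5 words.

5


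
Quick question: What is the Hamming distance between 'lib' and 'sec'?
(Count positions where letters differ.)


Alignment:
Position 1: 'l' vs 's' = DIFFER
Position 2: 'i' vs 'e' = DIFFER
Position 3: 'b' vs 'c' = DIFFER
Total differences: 3

3


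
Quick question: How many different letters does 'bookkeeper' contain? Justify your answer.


Unique letters in 'bookkeeper': {b, e, k, o, p, r} = 6 distinct letters.

6


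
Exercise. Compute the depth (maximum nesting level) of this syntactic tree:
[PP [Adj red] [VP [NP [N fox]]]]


Count bracket nesting levels:
'[' at pos 0: depth = 1
'[' at pos 4: depth = 2
'[' at pos 14: depth = 2
'[' at pos 18: depth = 3
'[' at pos 22: depth = 4
Maximum depth reached: 4

4


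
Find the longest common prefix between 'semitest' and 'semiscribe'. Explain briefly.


Compare from the start: 4 characters match: 'semi'. Mismatch at position 5: 't' vs 's'.

semi


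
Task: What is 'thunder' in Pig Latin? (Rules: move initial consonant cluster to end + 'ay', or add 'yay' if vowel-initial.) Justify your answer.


'thunder': move consonant cluster 'th' to end and add 'ay': 'underthay'.

underthay


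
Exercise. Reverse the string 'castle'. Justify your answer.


Reverse 'castle' character by character: 'eltsac'.

eltsac


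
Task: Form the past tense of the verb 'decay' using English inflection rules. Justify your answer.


Apply rule: Add -ed. 'decay' becomes 'decayed'.

decayed


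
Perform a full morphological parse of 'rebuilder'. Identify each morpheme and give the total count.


Step 1: Identify prefix: 're' (meaning: again)
Step 2: Identify root: 'build'
Step 3: Identify suffix(es): 'er'
Decomposition: re- (prefix: again) + build (root) + -er (suffix: one who)
Total morphemes: 3

3 morphemes (re- (prefix: again) + build (root) + -er (suffix: one who))


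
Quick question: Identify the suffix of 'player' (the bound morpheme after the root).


The word 'player' = 'play' (root) + '-er' (suffix). The suffix is '-er'.

er


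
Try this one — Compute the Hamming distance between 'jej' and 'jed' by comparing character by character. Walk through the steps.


Alignment:
Position 1: 'j' vs 'j' = match
Position 2: 'e' vs 'e' = match
Position 3: 'j' vs 'd' = DIFFER
Total differences: 1

1


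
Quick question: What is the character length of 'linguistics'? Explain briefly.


Spell out 'linguistics' and number each letter: l(1), i(2), n(3), g(4), u(5), i(6), s(7), t(8), i(9), c(10), s(11). Total: 11 letters.

11


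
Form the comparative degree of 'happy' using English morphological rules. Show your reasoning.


Apply comparative formation (consonant + y: change y to i, add -er): 'happy' -> 'happier'.

happier


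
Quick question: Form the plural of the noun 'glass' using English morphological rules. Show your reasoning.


Apply rule: Add -es (sibilant/fricative ending). 'glass' becomes 'glasses'.

glasses


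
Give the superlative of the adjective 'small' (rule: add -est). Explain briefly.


Apply superlative formation (add -est): 'small' -> 'smallest'.

smallest


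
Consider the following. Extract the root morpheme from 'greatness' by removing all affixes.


Remove suffix '-ness' from 'greatness' to get root 'great'.

great


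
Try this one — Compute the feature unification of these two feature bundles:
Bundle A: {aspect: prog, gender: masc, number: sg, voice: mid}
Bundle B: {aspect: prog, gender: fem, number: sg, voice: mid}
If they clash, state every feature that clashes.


Compare features:
aspect: A=prog vs B=prog -> unified: prog
gender: A=masc vs B=fem -> CLASH
number: A=sg vs B=sg -> unified: sg
voice: A=mid vs B=mid -> unified: mid
Clash detected on feature 'gender' (masc vs fem); unification fails.

CLASH on 'gender' (masc vs fem)


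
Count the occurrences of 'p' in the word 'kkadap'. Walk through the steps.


Letter 'p' in 'kkadap': found at position(s) 6 = 1 occurrence(s).

1


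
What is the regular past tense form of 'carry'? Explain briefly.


Apply rule: Change -y to -ied. 'carry' becomes 'carried'.

carried


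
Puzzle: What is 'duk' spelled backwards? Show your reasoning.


Reverse 'duk' character by character: 'kud'.

kud


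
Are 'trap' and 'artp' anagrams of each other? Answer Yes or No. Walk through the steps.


Sorted letters of 'trap': 'aprt'
Sorted letters of 'artp': 'aprt'
They match.

Yes


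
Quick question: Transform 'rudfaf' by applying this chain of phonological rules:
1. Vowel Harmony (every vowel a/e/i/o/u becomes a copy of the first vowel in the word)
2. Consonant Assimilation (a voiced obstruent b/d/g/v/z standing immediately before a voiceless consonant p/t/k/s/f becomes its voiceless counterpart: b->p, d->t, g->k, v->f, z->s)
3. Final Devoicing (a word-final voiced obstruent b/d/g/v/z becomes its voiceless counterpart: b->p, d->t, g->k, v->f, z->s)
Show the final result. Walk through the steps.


Starting form: 'rudfaf'
Rule 1: Vowel Harmony: all vowels become 'u' (matching first vowel). 'rudfaf' -> 'rudfuf'
Rule 2: Consonant Assimilation: voiced obstruent before voiceless consonant becomes voiceless ('df' -> 'tf'). 'rudfuf' -> 'rutfuf'
Rule 3: Final Devoicing: final consonant 'f' is not one of the voiced obstruents b/d/g/v/z. No change.
Final form: 'rutfuf'

rutfuf


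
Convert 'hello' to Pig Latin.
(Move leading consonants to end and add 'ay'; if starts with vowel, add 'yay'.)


'hello': move consonant cluster 'h' to end and add 'ay': 'ellohay'.

ellohay


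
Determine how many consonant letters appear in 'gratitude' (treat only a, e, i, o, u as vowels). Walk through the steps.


Consonants in 'gratitude': g, r, t, t, d = 5 consonants.

5


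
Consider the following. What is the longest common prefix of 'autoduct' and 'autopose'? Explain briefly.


Compare from the start: 4 characters match: 'auto'. Mismatch at position 5: 'd' vs 'p'.

auto


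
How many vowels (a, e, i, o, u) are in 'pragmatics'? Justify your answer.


Vowels in 'pragmatics': a, a, i = 3 vowels.

3


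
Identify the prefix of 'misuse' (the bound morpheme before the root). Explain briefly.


The word 'misuse' = 'mis' (prefix) + 'use' (root). The prefix is 'mis'.

mis


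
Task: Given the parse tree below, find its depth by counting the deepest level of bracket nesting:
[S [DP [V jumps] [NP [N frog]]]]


Count bracket nesting levels:
'[' at pos 0: depth = 1
'[' at pos 3: depth = 2
'[' at pos 7: depth = 3
'[' at pos 17: depth = 3
'[' at pos 21: depth = 4
Maximum depth reached: 4

4


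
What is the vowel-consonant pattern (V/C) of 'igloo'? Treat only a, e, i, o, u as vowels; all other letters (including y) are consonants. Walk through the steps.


Letter mapping: i = V, g = C, l = C, o = V, o = V.

VCCVV


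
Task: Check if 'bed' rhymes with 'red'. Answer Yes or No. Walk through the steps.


Rime (stressed vowel + following sounds) of 'bed': -ed = /ɛd/
Rime of 'red': -ed = /ɛd/
/ɛd/ and /ɛd/ are the same ending sound, so the words rhyme.

Yes


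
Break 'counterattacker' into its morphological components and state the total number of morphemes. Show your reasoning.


Step 1: Identify prefix: 'counter' (meaning: against)
Step 2: Identify root: 'attack'
Step 3: Identify suffix(es): 'er'
Decomposition: counter- (prefix: against) + attack (root) + -er (suffix: one who)
Total morphemes: 3

3 morphemes (counter- (prefix: against) + attack (root) + -er (suffix: one who))


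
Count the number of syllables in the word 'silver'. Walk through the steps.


Break 'silver' into syllables: sil-ver -> sil | ver = 2 syllables

2 syllables


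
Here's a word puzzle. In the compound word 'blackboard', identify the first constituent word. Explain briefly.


Split 'blackboard' into 'black' + 'board'. The first part is 'black'.

black


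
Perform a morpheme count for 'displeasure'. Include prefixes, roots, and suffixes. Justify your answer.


Decomposition: dis- (prefix) + please (root) + -ure (suffix) = 3 morpheme(s)

3 morphemes


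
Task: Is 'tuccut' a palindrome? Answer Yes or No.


Forward: 'tuccut'
Reversed: 'tuccut'
They are identical.

Yes


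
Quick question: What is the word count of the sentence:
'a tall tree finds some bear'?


Split into words: a | tall | tree | finds | some | bear = 6 words.

6


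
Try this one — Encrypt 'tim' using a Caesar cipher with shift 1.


Shift each letter by 1: t -> u, i -> j, m -> n. Result: 'ujn'.

ujn


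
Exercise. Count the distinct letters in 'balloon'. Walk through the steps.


Unique letters in 'balloon': {a, b, l, n, o} = 5 distinct letters.

5


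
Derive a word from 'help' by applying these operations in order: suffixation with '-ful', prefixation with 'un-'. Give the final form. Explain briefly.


Step 1: Add suffix '-ful' to 'help' = 'helpful'
Step 2: Add prefix 'un-' to 'helpful' = 'unhelpful'

unhelpful


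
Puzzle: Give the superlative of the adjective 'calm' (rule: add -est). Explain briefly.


Apply superlative formation (add -est): 'calm' -> 'calmest'.

calmest


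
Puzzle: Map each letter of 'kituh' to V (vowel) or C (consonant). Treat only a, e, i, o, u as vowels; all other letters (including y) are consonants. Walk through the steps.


Letter mapping: k = C, i = V, t = C, u = V, h = C.

CVCVC


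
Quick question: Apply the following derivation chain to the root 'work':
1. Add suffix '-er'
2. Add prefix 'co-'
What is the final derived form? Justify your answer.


Step 1: Add suffix '-er' to 'work' = 'worker'
Step 2: Add prefix 'co-' to 'worker' = 'coworker'

coworker


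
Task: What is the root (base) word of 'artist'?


Remove suffix '-ist' from 'artist' to get root 'art'.

art


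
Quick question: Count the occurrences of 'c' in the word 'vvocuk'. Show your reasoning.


Letter 'c' in 'vvocuk': found at position(s) 4 = 1 occurrence(s).

1


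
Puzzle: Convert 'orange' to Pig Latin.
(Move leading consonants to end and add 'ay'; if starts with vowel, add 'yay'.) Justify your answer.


'orange' starts with a vowel, so add 'yay': 'orangeyay'.

orangeyay


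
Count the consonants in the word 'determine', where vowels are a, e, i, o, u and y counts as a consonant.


Consonants in 'determine': d, t, r, m, n = 5 consonants.

5


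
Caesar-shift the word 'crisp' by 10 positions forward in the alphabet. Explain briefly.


Shift each letter by 10: c -> m, r -> b, i -> s, s -> c, p -> z. Result: 'mbscz'.

mbscz


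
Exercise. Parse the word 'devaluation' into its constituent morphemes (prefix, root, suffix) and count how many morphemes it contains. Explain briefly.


Step 1: Identify prefix: 'de' (meaning: reverse/remove)
Step 2: Identify root: 'value'
Step 3: Identify suffix(es): 'ation'
Decomposition: de- (prefix: reverse/remove) + value (root) + -ation (suffix: act of)
Total morphemes: 3

3 morphemes (de- (prefix: reverse/remove) + value (root) + -ation (suffix: act of))


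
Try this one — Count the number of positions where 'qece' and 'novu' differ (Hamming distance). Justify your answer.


Alignment:
Position 1: 'q' vs 'n' = DIFFER
Position 2: 'e' vs 'o' = DIFFER
Position 3: 'c' vs 'v' = DIFFER
Position 4: 'e' vs 'u' = DIFFER
Total differences: 4

4


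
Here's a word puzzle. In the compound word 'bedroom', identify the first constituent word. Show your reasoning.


Split 'bedroom' into 'bed' + 'room'. The first part is 'bed'.

bed


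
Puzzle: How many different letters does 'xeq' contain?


Unique letters in 'xeq': {e, q, x} = 3 distinct letters.

3


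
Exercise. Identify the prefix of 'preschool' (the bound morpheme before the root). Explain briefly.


The word 'preschool' = 'pre' (prefix) + 'school' (root). The prefix is 'pre'.

pre


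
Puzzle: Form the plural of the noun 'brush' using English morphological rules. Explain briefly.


Apply rule: Add -es (sibilant/fricative ending). 'brush' becomes 'brushes'.

brushes


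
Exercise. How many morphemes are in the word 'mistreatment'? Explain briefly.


Decomposition: mis- (prefix) + treat (root) + -ment (suffix) = 3 morpheme(s)

3 morphemes


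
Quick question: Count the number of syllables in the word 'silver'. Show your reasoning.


Break 'silver' into syllables: sil-ver -> sil | ver = 2 syllables

2 syllables
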